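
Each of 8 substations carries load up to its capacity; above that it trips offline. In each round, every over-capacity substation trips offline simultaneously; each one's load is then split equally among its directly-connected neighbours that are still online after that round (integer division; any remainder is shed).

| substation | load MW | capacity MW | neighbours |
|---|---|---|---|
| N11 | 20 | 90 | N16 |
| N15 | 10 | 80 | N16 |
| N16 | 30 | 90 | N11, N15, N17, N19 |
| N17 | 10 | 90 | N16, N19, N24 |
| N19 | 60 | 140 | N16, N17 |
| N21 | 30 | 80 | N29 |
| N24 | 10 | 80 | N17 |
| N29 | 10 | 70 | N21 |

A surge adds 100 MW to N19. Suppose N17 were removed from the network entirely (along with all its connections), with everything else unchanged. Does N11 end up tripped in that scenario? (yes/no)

With N17 removed:
Round 1 — N19 at 160 > 140. N19 trips offline.
  N19 sheds 160 MW to N16: 160 each.
    N16: 30+160 = 190 > 90
Round 2 — N16 trips offline.
  N16 sheds 190 MW to N11, N15: 95 each.
    N11: 20+95 = 115 > 90
    N15: 10+95 = 105 > 80
Round 3 — N11, N15 trip offline.
  N11 sheds 115 MW: no online neighbours, lost.
  N15 sheds 105 MW: no online neighbours, lost.
No further trips.

yes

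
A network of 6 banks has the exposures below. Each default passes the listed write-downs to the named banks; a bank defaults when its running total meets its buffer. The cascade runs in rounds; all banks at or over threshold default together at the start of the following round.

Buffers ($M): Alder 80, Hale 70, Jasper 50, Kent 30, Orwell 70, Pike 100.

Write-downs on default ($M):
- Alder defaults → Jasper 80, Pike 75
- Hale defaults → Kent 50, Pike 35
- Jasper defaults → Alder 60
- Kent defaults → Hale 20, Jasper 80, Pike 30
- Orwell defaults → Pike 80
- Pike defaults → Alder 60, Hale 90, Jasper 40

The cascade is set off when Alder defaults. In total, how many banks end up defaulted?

Round 1 — Alder defaults (initial).
  Jasper: +80 → 80 ≥ 50
  Pike: +75 → 75 < 100
Round 2 — Jasper defaults.
No further defaults.

2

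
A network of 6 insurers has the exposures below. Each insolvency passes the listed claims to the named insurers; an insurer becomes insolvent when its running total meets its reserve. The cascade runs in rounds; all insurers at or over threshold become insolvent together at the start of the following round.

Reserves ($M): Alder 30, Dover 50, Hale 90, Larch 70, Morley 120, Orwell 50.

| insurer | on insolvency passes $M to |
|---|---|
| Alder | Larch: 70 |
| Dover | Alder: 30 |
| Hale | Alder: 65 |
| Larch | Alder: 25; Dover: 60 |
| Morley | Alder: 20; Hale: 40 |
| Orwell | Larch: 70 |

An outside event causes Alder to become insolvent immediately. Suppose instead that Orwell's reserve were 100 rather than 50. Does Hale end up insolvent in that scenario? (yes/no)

no

With Orwell's reserve at 100:
Round 1 — Alder becomes insolvent (initial).
  Larch: +70 → 70 ≥ 70
Round 2 — Larch becomes insolvent.
  Dover: +60 → 60 ≥ 50
Round 3 — Dover becomes insolvent.
No further insolvencies.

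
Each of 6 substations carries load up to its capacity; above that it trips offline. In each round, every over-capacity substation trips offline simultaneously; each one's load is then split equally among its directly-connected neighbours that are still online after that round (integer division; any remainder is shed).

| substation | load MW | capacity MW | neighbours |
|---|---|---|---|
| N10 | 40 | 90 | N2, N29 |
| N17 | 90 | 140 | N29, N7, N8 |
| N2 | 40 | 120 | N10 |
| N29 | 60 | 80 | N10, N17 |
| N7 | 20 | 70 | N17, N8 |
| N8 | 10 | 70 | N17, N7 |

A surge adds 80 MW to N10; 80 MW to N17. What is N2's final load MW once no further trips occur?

100

Round 1 — N10 at 120 > 90; N17 at 170 > 140. N10, N17 trip offline.
  N10 sheds 120 MW to N2, N29: 60 each.
    N2: 40+60 = 100 ≤ 120
    N29: 60+60 = 120 > 80
  N17 sheds 170 MW to N29, N7, N8: 56 each (2 lost).
    N29: 120+56 = 176 > 80
    N7: 20+56 = 76 > 70
    N8: 10+56 = 66 ≤ 70
Round 2 — N29, N7 trip offline.
  N29 sheds 176 MW: no online neighbours, lost.
  N7 sheds 76 MW to N8: 76 each.
    N8: 66+76 = 142 > 70
Round 3 — N8 trips offline.
  N8 sheds 142 MW: no online neighbours, lost.
No further trips.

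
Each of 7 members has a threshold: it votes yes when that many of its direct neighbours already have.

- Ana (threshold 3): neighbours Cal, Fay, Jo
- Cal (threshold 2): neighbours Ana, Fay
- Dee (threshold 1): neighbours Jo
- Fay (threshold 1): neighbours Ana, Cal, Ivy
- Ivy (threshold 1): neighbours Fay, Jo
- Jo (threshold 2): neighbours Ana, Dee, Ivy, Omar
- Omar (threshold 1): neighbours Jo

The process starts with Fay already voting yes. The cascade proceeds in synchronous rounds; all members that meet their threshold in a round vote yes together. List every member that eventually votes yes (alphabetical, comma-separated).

Round 1 — Fay votes yes (initial).
Round 2 — checking thresholds:
  Ana: 1 of 3 neighbours < 3, below threshold.
  Cal: 1 of 2 neighbours < 2, below threshold.
  Ivy: 1 of 2 neighbours ≥ 1, votes yes.
Round 3 — no new yes votes; cascade stops.

Fay, Ivy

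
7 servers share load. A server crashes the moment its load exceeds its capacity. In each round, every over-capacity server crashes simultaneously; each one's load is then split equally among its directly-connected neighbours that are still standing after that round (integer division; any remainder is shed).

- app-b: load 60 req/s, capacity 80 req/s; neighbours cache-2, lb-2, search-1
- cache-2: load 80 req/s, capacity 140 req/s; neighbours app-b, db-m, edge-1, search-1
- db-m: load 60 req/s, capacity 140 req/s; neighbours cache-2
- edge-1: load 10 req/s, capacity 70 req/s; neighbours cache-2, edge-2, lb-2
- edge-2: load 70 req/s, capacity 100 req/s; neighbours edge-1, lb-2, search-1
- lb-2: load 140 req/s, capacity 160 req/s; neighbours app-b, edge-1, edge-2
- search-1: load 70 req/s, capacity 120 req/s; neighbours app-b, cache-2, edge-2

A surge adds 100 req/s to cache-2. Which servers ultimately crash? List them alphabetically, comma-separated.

Round 1 — cache-2 at 180 > 140. cache-2 crashes.
  cache-2 sheds 180 req/s to app-b, db-m, edge-1, search-1: 45 each.
    app-b: 60+45 = 105 > 80
    db-m: 60+45 = 105 ≤ 140
    edge-1: 10+45 = 55 ≤ 70
    search-1: 70+45 = 115 ≤ 120
Round 2 — app-b crashes.
  app-b sheds 105 req/s to lb-2, search-1: 52 each (1 lost).
    lb-2: 140+52 = 192 > 160
    search-1: 115+52 = 167 > 120
Round 3 — lb-2, search-1 crash.
  lb-2 sheds 192 req/s to edge-1, edge-2: 96 each.
    edge-1: 55+96 = 151 > 70
    edge-2: 70+96 = 166 > 100
  search-1 sheds 167 req/s to edge-2: 167 each.
    edge-2: 166+167 = 333 > 100
Round 4 — edge-1, edge-2 crash.
  edge-1 sheds 151 req/s: no online neighbours, lost.
  edge-2 sheds 333 req/s: no online neighbours, lost.
No further crashes.

app-b, cache-2, edge-1, edge-2, lb-2, search-1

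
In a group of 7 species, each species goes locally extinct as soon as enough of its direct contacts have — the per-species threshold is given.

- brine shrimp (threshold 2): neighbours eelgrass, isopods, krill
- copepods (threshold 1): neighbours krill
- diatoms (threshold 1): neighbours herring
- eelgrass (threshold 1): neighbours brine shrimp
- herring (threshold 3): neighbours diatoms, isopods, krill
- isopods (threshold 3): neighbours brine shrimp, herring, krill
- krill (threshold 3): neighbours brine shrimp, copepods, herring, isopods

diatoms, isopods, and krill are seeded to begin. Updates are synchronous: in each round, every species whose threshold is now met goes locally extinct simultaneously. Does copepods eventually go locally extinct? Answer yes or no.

yes

Round 1 — diatoms, isopods, krill go locally extinct (initial).
Round 2 — checking thresholds:
  brine shrimp: 2 of 3 neighbours ≥ 2, goes locally extinct.
  copepods: 1 of 1 neighbours ≥ 1, goes locally extinct.
  herring: 3 of 3 neighbours ≥ 3, goes locally extinct.
Round 3 — checking thresholds:
  eelgrass: 1 of 1 neighbours ≥ 1, goes locally extinct.
Round 4 — no new extinctions; cascade stops.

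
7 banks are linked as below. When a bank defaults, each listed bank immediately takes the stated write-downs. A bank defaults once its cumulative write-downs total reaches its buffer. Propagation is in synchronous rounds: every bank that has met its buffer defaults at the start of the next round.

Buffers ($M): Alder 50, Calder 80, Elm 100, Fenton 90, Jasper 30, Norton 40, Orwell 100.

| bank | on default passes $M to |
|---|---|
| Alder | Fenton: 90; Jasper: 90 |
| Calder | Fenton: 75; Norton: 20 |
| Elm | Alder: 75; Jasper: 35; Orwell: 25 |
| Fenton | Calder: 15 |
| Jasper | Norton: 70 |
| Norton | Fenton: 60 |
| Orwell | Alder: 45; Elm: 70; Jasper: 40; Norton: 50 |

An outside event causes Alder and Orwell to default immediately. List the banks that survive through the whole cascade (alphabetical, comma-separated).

Round 1 — Alder, Orwell default (initial).
  Elm: +70 → 70 < 100
  Fenton: +90 → 90 ≥ 90
  Jasper: +90+40 → 130 ≥ 30
  Norton: +50 → 50 ≥ 40
Round 2 — Fenton, Jasper, Norton default.
  Calder: +15 → 15 < 80
No further defaults.

Calder, Elm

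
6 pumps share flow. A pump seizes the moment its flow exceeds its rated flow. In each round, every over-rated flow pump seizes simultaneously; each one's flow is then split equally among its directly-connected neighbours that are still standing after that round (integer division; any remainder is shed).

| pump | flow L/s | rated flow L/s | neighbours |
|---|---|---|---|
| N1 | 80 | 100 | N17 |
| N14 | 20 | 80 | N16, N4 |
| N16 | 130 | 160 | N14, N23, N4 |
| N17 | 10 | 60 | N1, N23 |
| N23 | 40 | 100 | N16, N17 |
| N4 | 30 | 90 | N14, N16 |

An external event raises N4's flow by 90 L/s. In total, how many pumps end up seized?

Round 1 — N4 at 120 > 90. N4 seizes.
  N4 sheds 120 L/s to N14, N16: 60 each.
    N14: 20+60 = 80 ≤ 80
    N16: 130+60 = 190 > 160
Round 2 — N16 seizes.
  N16 sheds 190 L/s to N14, N23: 95 each.
    N14: 80+95 = 175 > 80
    N23: 40+95 = 135 > 100
Round 3 — N14, N23 seize.
  N14 sheds 175 L/s: no online neighbours, lost.
  N23 sheds 135 L/s to N17: 135 each.
    N17: 10+135 = 145 > 60
Round 4 — N17 seizes.
  N17 sheds 145 L/s to N1: 145 each.
    N1: 80+145 = 225 > 100
Round 5 — N1 seizes.
  N1 sheds 225 L/s: no online neighbours, lost.
No further seizures.

6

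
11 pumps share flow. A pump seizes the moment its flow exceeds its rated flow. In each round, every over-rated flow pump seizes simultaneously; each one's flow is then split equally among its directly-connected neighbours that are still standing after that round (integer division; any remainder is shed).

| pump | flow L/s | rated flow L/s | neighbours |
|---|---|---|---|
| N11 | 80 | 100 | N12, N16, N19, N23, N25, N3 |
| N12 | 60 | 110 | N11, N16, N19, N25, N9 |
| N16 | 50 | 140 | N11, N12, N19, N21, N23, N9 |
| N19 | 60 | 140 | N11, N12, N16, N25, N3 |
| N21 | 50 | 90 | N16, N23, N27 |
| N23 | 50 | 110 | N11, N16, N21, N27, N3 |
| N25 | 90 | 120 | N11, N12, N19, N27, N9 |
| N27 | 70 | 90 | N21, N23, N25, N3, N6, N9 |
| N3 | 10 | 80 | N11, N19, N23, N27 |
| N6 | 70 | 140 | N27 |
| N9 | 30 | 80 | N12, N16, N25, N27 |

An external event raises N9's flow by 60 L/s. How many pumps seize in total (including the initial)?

Round 1 — N9 at 90 > 80. N9 seizes.
  N9 sheds 90 L/s to N12, N16, N25, N27: 22 each (2 lost).
    N12: 60+22 = 82 ≤ 110
    N16: 50+22 = 72 ≤ 140
    N25: 90+22 = 112 ≤ 120
    N27: 70+22 = 92 > 90
Round 2 — N27 seizes.
  N27 sheds 92 L/s to N21, N23, N25, N3, N6: 18 each (2 lost).
    N21: 50+18 = 68 ≤ 90
    N23: 50+18 = 68 ≤ 110
    N25: 112+18 = 130 > 120
    N3: 10+18 = 28 ≤ 80
    N6: 70+18 = 88 ≤ 140
Round 3 — N25 seizes.
  N25 sheds 130 L/s to N11, N12, N19: 43 each (1 lost).
    N11: 80+43 = 123 > 100
    N12: 82+43 = 125 > 110
    N19: 60+43 = 103 ≤ 140
Round 4 — N11, N12 seize.
  N11 sheds 123 L/s to N16, N19, N23, N3: 30 each (3 lost).
    N16: 72+30 = 102 ≤ 140
    N19: 103+30 = 133 ≤ 140
    N23: 68+30 = 98 ≤ 110
    N3: 28+30 = 58 ≤ 80
  N12 sheds 125 L/s to N16, N19: 62 each (1 lost).
    N16: 102+62 = 164 > 140
    N19: 133+62 = 195 > 140
Round 5 — N16, N19 seize.
  N16 sheds 164 L/s to N21, N23: 82 each.
    N21: 68+82 = 150 > 90
    N23: 98+82 = 180 > 110
  N19 sheds 195 L/s to N3: 195 each.
    N3: 58+195 = 253 > 80
Round 6 — N21, N23, N3 seize.
  N21 sheds 150 L/s: no online neighbours, lost.
  N23 sheds 180 L/s: no online neighbours, lost.
  N3 sheds 253 L/s: no online neighbours, lost.
No further seizures.

10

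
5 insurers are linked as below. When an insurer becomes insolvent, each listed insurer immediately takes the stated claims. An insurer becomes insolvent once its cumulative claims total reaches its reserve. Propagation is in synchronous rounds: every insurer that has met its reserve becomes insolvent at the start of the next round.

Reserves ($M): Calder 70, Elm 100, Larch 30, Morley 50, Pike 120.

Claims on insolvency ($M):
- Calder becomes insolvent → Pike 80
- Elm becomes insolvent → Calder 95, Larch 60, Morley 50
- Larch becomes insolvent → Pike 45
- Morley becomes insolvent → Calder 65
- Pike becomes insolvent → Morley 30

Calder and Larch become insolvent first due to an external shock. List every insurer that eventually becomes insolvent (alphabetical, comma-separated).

Round 1 — Calder, Larch become insolvent (initial).
  Pike: +80+45 → 125 ≥ 120
Round 2 — Pike becomes insolvent.
  Morley: +30 → 30 < 50
No further insolvencies.

Calder, Larch, Pike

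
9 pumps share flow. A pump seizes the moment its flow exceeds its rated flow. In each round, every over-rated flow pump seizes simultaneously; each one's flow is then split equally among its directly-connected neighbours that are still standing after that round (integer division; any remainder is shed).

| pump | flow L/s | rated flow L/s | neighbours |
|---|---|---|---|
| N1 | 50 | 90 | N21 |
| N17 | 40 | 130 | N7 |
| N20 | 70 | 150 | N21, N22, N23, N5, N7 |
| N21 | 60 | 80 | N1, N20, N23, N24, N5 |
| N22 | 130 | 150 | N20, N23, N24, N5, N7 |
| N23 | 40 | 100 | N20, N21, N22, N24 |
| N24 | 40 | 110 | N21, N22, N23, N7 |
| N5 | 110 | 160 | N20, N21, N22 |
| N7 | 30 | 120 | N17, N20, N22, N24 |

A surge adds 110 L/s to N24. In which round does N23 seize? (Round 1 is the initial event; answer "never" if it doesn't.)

3

Round 1 — N24 at 150 > 110. N24 seizes.
  N24 sheds 150 L/s to N21, N22, N23, N7: 37 each (2 lost).
    N21: 60+37 = 97 > 80
    N22: 130+37 = 167 > 150
    N23: 40+37 = 77 ≤ 100
    N7: 30+37 = 67 ≤ 120
Round 2 — N21, N22 seize.
  N21 sheds 97 L/s to N1, N20, N23, N5: 24 each (1 lost).
    N1: 50+24 = 74 ≤ 90
    N20: 70+24 = 94 ≤ 150
    N23: 77+24 = 101 > 100
    N5: 110+24 = 134 ≤ 160
  N22 sheds 167 L/s to N20, N23, N5, N7: 41 each (3 lost).
    N20: 94+41 = 135 ≤ 150
    N23: 101+41 = 142 > 100
    N5: 134+41 = 175 > 160
    N7: 67+41 = 108 ≤ 120
Round 3 — N23, N5 seize.
  N23 sheds 142 L/s to N20: 142 each.
    N20: 135+142 = 277 > 150
  N5 sheds 175 L/s to N20: 175 each.
    N20: 277+175 = 452 > 150
Round 4 — N20 seizes.
  N20 sheds 452 L/s to N7: 452 each.
    N7: 108+452 = 560 > 120
Round 5 — N7 seizes.
  N7 sheds 560 L/s to N17: 560 each.
    N17: 40+560 = 600 > 130
Round 6 — N17 seizes.
  N17 sheds 600 L/s: no online neighbours, lost.
No further seizures.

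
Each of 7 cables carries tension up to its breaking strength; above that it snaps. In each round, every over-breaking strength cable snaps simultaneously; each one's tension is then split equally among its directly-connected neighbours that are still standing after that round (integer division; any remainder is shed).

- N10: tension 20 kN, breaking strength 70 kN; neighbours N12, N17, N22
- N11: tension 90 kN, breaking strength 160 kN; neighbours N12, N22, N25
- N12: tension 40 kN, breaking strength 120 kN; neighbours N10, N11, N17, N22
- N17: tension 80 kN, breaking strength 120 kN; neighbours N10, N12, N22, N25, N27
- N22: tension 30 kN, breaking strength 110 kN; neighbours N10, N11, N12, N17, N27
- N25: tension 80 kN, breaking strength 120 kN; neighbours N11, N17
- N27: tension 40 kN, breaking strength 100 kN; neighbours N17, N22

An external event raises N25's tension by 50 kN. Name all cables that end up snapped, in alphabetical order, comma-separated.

Round 1 — N25 at 130 > 120. N25 snaps.
  N25 sheds 130 kN to N11, N17: 65 each.
    N11: 90+65 = 155 ≤ 160
    N17: 80+65 = 145 > 120
Round 2 — N17 snaps.
  N17 sheds 145 kN to N10, N12, N22, N27: 36 each (1 lost).
    N10: 20+36 = 56 ≤ 70
    N12: 40+36 = 76 ≤ 120
    N22: 30+36 = 66 ≤ 110
    N27: 40+36 = 76 ≤ 100
No further breaks.

N17, N25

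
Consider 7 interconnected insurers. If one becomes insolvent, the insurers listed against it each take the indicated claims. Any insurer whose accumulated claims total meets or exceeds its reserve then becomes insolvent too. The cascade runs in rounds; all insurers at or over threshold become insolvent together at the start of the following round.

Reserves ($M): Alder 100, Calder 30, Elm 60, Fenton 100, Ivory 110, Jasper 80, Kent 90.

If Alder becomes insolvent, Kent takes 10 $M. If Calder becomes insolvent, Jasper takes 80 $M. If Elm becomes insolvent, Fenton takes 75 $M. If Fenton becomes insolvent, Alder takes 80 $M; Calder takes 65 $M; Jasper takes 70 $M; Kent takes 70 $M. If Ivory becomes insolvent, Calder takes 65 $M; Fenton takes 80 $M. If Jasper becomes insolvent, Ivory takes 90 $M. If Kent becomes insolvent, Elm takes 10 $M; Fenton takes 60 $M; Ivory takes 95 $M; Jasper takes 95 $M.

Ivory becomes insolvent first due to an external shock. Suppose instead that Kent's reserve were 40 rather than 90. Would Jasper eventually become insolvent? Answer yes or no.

yes

With Kent's reserve at 40:
Round 1 — Ivory becomes insolvent (initial).
  Calder: +65 → 65 ≥ 30
  Fenton: +80 → 80 < 100
Round 2 — Calder becomes insolvent.
  Jasper: +80 → 80 ≥ 80
Round 3 — Jasper becomes insolvent.
No further insolvencies.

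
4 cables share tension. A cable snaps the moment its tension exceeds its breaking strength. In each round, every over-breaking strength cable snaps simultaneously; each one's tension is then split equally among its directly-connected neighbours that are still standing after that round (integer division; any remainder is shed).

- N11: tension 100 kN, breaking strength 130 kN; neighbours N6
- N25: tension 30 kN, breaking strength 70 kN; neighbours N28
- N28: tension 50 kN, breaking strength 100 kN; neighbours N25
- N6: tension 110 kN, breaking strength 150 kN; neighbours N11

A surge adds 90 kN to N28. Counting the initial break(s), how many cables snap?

Round 1 — N28 at 140 > 100. N28 snaps.
  N28 sheds 140 kN to N25: 140 each.
    N25: 30+140 = 170 > 70
Round 2 — N25 snaps.
  N25 sheds 170 kN: no online neighbours, lost.
No further breaks.

2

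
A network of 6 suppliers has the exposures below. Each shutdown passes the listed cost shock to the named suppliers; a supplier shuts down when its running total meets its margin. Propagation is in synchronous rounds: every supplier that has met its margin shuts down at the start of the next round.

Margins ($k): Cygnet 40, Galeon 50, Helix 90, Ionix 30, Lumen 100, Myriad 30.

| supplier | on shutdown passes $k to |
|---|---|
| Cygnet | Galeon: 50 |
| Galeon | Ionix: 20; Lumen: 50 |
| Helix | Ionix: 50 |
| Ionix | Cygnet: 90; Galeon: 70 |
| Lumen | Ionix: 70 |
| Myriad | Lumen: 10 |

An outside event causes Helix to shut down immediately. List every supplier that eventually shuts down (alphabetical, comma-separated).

Cygnet, Galeon, Helix, Ionix

Round 1 — Helix shuts down (initial).
  Ionix: +50 → 50 ≥ 30
Round 2 — Ionix shuts down.
  Cygnet: +90 → 90 ≥ 40
  Galeon: +70 → 70 ≥ 50
Round 3 — Cygnet, Galeon shut down.
  Lumen: +50 → 50 < 100
No further shutdowns.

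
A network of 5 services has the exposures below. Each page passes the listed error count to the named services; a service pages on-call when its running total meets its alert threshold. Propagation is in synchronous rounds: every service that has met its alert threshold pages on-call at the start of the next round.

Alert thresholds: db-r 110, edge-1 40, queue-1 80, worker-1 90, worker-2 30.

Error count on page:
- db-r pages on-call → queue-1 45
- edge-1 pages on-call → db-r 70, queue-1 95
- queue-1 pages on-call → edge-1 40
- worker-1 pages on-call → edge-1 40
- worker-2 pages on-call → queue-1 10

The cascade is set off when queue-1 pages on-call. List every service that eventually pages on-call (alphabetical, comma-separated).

edge-1, queue-1

Round 1 — queue-1 pages on-call (initial).
  edge-1: +40 → 40 ≥ 40
Round 2 — edge-1 pages on-call.
  db-r: +70 → 70 < 110
No further pages.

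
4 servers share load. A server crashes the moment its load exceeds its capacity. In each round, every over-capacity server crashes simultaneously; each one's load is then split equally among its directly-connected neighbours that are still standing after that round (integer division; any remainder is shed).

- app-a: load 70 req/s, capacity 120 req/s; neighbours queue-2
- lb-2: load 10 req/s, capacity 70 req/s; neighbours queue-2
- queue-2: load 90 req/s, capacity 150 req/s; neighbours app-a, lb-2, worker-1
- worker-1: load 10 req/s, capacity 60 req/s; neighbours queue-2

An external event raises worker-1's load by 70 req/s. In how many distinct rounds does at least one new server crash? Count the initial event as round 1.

Round 1 — worker-1 at 80 > 60. worker-1 crashes.
  worker-1 sheds 80 req/s to queue-2: 80 each.
    queue-2: 90+80 = 170 > 150
Round 2 — queue-2 crashes.
  queue-2 sheds 170 req/s to app-a, lb-2: 85 each.
    app-a: 70+85 = 155 > 120
    lb-2: 10+85 = 95 > 70
Round 3 — app-a, lb-2 crash.
  app-a sheds 155 req/s: no online neighbours, lost.
  lb-2 sheds 95 req/s: no online neighbours, lost.
No further crashes.

3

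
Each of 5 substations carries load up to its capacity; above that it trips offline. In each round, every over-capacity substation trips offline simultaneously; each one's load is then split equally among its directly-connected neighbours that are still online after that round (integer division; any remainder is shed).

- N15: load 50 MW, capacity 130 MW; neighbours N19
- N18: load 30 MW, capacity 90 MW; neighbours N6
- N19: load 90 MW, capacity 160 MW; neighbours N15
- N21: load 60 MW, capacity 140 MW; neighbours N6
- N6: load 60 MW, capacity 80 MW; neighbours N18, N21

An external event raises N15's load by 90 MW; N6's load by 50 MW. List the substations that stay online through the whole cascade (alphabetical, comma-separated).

Round 1 — N15 at 140 > 130; N6 at 110 > 80. N15, N6 trip offline.
  N15 sheds 140 MW to N19: 140 each.
    N19: 90+140 = 230 > 160
  N6 sheds 110 MW to N18, N21: 55 each.
    N18: 30+55 = 85 ≤ 90
    N21: 60+55 = 115 ≤ 140
Round 2 — N19 trips offline.
  N19 sheds 230 MW: no online neighbours, lost.
No further trips.

N18, N21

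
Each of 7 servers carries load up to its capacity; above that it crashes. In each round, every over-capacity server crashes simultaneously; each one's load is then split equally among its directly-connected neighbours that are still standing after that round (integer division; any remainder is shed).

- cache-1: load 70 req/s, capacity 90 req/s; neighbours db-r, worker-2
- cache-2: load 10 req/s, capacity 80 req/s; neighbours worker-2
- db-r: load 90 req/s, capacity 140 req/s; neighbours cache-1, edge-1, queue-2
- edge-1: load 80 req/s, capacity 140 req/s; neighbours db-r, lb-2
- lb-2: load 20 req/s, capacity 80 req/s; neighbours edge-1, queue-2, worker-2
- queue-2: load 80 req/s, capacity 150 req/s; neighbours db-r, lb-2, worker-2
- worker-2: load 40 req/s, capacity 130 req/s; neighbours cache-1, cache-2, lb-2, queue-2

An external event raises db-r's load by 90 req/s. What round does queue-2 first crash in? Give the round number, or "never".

4

Round 1 — db-r at 180 > 140. db-r crashes.
  db-r sheds 180 req/s to cache-1, edge-1, queue-2: 60 each.
    cache-1: 70+60 = 130 > 90
    edge-1: 80+60 = 140 ≤ 140
    queue-2: 80+60 = 140 ≤ 150
Round 2 — cache-1 crashes.
  cache-1 sheds 130 req/s to worker-2: 130 each.
    worker-2: 40+130 = 170 > 130
Round 3 — worker-2 crashes.
  worker-2 sheds 170 req/s to cache-2, lb-2, queue-2: 56 each (2 lost).
    cache-2: 10+56 = 66 ≤ 80
    lb-2: 20+56 = 76 ≤ 80
    queue-2: 140+56 = 196 > 150
Round 4 — queue-2 crashes.
  queue-2 sheds 196 req/s to lb-2: 196 each.
    lb-2: 76+196 = 272 > 80
Round 5 — lb-2 crashes.
  lb-2 sheds 272 req/s to edge-1: 272 each.
    edge-1: 140+272 = 412 > 140
Round 6 — edge-1 crashes.
  edge-1 sheds 412 req/s: no online neighbours, lost.
No further crashes.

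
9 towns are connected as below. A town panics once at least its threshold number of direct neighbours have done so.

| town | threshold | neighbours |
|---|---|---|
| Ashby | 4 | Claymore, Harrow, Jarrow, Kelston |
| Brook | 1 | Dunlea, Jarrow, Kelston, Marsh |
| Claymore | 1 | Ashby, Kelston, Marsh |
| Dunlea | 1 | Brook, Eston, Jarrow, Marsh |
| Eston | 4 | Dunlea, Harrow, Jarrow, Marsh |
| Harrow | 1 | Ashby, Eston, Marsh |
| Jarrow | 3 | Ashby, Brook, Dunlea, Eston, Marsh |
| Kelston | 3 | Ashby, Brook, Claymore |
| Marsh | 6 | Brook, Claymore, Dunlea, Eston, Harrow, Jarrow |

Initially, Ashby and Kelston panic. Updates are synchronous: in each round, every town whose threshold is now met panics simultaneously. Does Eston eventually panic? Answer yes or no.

no

Round 1 — Ashby, Kelston panic (initial).
Round 2 — checking thresholds:
  Brook: 1 of 4 neighbours ≥ 1, panics.
  Claymore: 2 of 3 neighbours ≥ 1, panics.
  Harrow: 1 of 3 neighbours ≥ 1, panics.
  Jarrow: 1 of 5 neighbours < 3, not yet.
Round 3 — checking thresholds:
  Dunlea: 1 of 4 neighbours ≥ 1, panics.
  Eston: 1 of 4 neighbours < 4, not yet.
  Jarrow: 2 of 5 neighbours < 3, not yet.
  Marsh: 3 of 6 neighbours < 6, not yet.
Round 4 — checking thresholds:
  Eston: 2 of 4 neighbours < 4, not yet.
  Jarrow: 3 of 5 neighbours ≥ 3, panics.
  Marsh: 4 of 6 neighbours < 6, not yet.
Round 5 — no new panics; cascade stops.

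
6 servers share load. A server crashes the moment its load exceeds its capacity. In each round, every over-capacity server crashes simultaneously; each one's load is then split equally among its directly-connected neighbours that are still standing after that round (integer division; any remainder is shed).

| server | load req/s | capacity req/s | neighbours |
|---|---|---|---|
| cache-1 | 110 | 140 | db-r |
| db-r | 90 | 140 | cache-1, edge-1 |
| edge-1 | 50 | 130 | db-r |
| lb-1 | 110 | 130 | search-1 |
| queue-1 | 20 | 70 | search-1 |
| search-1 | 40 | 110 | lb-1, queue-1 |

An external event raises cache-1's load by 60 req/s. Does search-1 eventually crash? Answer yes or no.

Round 1 — cache-1 at 170 > 140. cache-1 crashes.
  cache-1 sheds 170 req/s to db-r: 170 each.
    db-r: 90+170 = 260 > 140
Round 2 — db-r crashes.
  db-r sheds 260 req/s to edge-1: 260 each.
    edge-1: 50+260 = 310 > 130
Round 3 — edge-1 crashes.
  edge-1 sheds 310 req/s: no online neighbours, lost.
No further crashes.

no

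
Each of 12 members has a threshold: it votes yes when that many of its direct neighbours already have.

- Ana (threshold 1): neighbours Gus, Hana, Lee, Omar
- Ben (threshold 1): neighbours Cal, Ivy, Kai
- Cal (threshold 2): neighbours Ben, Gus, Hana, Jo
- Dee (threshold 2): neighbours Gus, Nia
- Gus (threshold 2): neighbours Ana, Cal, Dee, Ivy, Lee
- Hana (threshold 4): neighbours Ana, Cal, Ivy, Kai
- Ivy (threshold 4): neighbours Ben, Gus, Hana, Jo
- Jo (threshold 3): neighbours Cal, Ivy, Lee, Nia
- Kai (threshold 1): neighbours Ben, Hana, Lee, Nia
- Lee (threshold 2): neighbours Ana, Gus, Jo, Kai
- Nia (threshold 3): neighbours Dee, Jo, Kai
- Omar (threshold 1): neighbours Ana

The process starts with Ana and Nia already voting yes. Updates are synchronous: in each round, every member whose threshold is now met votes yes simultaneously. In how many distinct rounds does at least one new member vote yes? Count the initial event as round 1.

6

Round 1 — Ana, Nia vote yes (initial).
Round 2 — checking thresholds:
  Dee: 1 of 2 neighbours < 2, not yet.
  Gus: 1 of 5 neighbours < 2, not yet.
  Hana: 1 of 4 neighbours < 4, not yet.
  Jo: 1 of 4 neighbours < 3, not yet.
  Kai: 1 of 4 neighbours ≥ 1, votes yes.
  Lee: 1 of 4 neighbours < 2, not yet.
  Omar: 1 of 1 neighbours ≥ 1, votes yes.
Round 3 — checking thresholds:
  Ben: 1 of 3 neighbours ≥ 1, votes yes.
  Dee: 1 of 2 neighbours < 2, not yet.
  Gus: 1 of 5 neighbours < 2, not yet.
  Hana: 2 of 4 neighbours < 4, not yet.
  Jo: 1 of 4 neighbours < 3, not yet.
  Lee: 2 of 4 neighbours ≥ 2, votes yes.
Round 4 — checking thresholds:
  Cal: 1 of 4 neighbours < 2, not yet.
  Dee: 1 of 2 neighbours < 2, not yet.
  Gus: 2 of 5 neighbours ≥ 2, votes yes.
  Hana: 2 of 4 neighbours < 4, not yet.
  Ivy: 1 of 4 neighbours < 4, not yet.
  Jo: 2 of 4 neighbours < 3, not yet.
Round 5 — checking thresholds:
  Cal: 2 of 4 neighbours ≥ 2, votes yes.
  Dee: 2 of 2 neighbours ≥ 2, votes yes.
  Hana: 2 of 4 neighbours < 4, not yet.
  Ivy: 2 of 4 neighbours < 4, not yet.
  Jo: 2 of 4 neighbours < 3, not yet.
Round 6 — checking thresholds:
  Hana: 3 of 4 neighbours < 4, not yet.
  Ivy: 2 of 4 neighbours < 4, not yet.
  Jo: 3 of 4 neighbours ≥ 3, votes yes.
Round 7 — no new yes votes; cascade stops.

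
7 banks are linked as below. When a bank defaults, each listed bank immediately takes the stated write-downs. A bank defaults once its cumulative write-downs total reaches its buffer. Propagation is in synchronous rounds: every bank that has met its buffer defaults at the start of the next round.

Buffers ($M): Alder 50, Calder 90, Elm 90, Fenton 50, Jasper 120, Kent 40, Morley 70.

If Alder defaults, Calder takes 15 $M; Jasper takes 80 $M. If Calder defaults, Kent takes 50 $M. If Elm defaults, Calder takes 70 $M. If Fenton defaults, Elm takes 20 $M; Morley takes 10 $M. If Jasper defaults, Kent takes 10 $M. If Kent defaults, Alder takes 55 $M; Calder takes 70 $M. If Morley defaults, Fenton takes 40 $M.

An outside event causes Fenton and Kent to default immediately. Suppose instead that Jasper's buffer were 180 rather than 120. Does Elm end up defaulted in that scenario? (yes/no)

With Jasper's buffer at 180:
Round 1 — Fenton, Kent default (initial).
  Alder: +55 → 55 ≥ 50
  Calder: +70 → 70 < 90
  Elm: +20 → 20 < 90
  Morley: +10 → 10 < 70
Round 2 — Alder defaults.
  Calder: +15 → 85 < 90
  Jasper: +80 → 80 < 180
No further defaults.

no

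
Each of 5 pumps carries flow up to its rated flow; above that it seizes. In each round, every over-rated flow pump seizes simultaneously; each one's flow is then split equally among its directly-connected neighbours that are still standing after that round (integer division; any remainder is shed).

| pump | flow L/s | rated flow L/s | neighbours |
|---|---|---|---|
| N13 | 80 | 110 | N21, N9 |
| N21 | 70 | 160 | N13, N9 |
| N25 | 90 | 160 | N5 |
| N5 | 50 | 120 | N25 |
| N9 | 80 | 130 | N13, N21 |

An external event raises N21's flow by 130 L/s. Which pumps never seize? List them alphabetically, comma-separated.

Round 1 — N21 at 200 > 160. N21 seizes.
  N21 sheds 200 L/s to N13, N9: 100 each.
    N13: 80+100 = 180 > 110
    N9: 80+100 = 180 > 130
Round 2 — N13, N9 seize.
  N13 sheds 180 L/s: no online neighbours, lost.
  N9 sheds 180 L/s: no online neighbours, lost.
No further seizures.

N25, N5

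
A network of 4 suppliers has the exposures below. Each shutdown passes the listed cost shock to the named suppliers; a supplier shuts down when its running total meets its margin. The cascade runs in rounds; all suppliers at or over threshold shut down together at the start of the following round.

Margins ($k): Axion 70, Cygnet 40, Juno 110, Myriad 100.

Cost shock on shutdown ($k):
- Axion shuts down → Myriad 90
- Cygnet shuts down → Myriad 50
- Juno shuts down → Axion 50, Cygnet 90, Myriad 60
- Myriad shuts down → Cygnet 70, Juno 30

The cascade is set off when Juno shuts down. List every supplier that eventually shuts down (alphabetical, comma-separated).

Cygnet, Juno, Myriad

Round 1 — Juno shuts down (initial).
  Axion: +50 → 50 < 70
  Cygnet: +90 → 90 ≥ 40
  Myriad: +60 → 60 < 100
Round 2 — Cygnet shuts down.
  Myriad: +50 → 110 ≥ 100
Round 3 — Myriad shuts down.
No further shutdowns.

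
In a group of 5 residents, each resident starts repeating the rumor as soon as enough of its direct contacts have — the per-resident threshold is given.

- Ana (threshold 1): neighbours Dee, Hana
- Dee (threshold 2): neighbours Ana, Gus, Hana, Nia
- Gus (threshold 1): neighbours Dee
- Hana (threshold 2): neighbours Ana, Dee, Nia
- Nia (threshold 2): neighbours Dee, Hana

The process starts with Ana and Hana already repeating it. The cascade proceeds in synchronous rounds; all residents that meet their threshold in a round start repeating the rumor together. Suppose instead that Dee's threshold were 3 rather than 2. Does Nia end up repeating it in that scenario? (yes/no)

no

With Dee's threshold at 3:
Round 1 — Ana, Hana start repeating the rumor (initial).
Round 2 — no new spreads; cascade stops.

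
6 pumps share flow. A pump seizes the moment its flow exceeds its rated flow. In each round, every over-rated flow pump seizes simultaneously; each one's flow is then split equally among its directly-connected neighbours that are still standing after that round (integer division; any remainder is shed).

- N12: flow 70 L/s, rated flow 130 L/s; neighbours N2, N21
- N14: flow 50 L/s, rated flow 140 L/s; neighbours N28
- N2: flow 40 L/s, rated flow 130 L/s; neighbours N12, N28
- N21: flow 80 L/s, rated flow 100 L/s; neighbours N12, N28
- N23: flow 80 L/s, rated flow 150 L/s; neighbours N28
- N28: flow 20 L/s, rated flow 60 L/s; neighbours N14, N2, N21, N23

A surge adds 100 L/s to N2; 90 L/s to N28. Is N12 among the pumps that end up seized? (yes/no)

yes

Round 1 — N2 at 140 > 130; N28 at 110 > 60. N2, N28 seize.
  N2 sheds 140 L/s to N12: 140 each.
    N12: 70+140 = 210 > 130
  N28 sheds 110 L/s to N14, N21, N23: 36 each (2 lost).
    N14: 50+36 = 86 ≤ 140
    N21: 80+36 = 116 > 100
    N23: 80+36 = 116 ≤ 150
Round 2 — N12, N21 seize.
  N12 sheds 210 L/s: no online neighbours, lost.
  N21 sheds 116 L/s: no online neighbours, lost.
No further seizures.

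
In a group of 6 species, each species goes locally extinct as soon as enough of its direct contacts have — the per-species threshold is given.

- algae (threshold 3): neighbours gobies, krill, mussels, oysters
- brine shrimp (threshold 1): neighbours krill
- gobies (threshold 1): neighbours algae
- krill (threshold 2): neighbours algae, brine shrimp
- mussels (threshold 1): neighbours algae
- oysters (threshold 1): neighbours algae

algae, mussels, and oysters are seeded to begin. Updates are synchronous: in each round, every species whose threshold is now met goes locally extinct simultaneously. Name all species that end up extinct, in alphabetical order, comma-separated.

Round 1 — algae, mussels, oysters go locally extinct (initial).
Round 2 — checking thresholds:
  gobies: 1 of 1 neighbours ≥ 1, goes locally extinct.
  krill: 1 of 2 neighbours < 2, below threshold.
Round 3 — no new extinctions; cascade stops.

algae, gobies, mussels, oysters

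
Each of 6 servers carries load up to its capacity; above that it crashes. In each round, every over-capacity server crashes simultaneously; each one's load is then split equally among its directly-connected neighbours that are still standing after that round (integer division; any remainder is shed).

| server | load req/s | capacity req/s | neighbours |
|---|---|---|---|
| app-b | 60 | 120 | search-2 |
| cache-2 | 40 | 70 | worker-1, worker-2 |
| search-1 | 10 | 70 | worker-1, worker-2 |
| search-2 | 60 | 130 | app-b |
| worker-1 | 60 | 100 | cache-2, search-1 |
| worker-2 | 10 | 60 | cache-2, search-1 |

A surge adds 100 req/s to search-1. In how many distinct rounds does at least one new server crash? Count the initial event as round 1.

Round 1 — search-1 at 110 > 70. search-1 crashes.
  search-1 sheds 110 req/s to worker-1, worker-2: 55 each.
    worker-1: 60+55 = 115 > 100
    worker-2: 10+55 = 65 > 60
Round 2 — worker-1, worker-2 crash.
  worker-1 sheds 115 req/s to cache-2: 115 each.
    cache-2: 40+115 = 155 > 70
  worker-2 sheds 65 req/s to cache-2: 65 each.
    cache-2: 155+65 = 220 > 70
Round 3 — cache-2 crashes.
  cache-2 sheds 220 req/s: no online neighbours, lost.
No further crashes.

3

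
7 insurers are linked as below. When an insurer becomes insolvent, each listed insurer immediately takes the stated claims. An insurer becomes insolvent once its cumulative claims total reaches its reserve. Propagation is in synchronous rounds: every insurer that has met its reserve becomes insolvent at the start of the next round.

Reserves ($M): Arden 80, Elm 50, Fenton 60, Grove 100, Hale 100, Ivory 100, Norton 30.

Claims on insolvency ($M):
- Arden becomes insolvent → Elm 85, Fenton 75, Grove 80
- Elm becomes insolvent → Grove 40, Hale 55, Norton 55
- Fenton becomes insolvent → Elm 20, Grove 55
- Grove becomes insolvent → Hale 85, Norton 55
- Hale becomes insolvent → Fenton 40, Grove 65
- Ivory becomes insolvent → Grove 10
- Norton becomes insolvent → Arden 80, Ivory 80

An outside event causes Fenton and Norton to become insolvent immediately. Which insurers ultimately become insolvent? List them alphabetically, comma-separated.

Round 1 — Fenton, Norton become insolvent (initial).
  Arden: +80 → 80 ≥ 80
  Elm: +20 → 20 < 50
  Grove: +55 → 55 < 100
  Ivory: +80 → 80 < 100
Round 2 — Arden becomes insolvent.
  Elm: +85 → 105 ≥ 50
  Grove: +80 → 135 ≥ 100
Round 3 — Elm, Grove become insolvent.
  Hale: +55+85 → 140 ≥ 100
Round 4 — Hale becomes insolvent.
No further insolvencies.

Arden, Elm, Fenton, Grove, Hale, Norton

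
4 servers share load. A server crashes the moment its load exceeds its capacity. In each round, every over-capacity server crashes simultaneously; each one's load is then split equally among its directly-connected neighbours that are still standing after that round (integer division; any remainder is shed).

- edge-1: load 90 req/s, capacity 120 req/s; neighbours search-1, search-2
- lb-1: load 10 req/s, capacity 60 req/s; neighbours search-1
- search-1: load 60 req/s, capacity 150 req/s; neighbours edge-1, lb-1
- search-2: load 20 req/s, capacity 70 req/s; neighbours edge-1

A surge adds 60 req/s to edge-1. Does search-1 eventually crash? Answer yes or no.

Round 1 — edge-1 at 150 > 120. edge-1 crashes.
  edge-1 sheds 150 req/s to search-1, search-2: 75 each.
    search-1: 60+75 = 135 ≤ 150
    search-2: 20+75 = 95 > 70
Round 2 — search-2 crashes.
  search-2 sheds 95 req/s: no online neighbours, lost.
No further crashes.

no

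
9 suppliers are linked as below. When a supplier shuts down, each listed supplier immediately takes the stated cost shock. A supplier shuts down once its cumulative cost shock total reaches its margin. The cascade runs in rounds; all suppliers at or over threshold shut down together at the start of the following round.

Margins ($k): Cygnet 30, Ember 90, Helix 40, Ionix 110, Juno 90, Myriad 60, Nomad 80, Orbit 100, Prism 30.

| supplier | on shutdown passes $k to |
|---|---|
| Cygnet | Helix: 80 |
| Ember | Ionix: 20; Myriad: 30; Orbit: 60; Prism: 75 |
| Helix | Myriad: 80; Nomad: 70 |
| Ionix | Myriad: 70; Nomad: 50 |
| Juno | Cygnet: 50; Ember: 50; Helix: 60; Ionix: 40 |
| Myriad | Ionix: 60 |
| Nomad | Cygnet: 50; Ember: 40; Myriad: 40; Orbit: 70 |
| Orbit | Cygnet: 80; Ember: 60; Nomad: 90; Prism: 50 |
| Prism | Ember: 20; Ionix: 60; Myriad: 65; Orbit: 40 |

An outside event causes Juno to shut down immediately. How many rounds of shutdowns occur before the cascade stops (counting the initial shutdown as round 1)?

Round 1 — Juno shuts down (initial).
  Cygnet: +50 → 50 ≥ 30
  Ember: +50 → 50 < 90
  Helix: +60 → 60 ≥ 40
  Ionix: +40 → 40 < 110
Round 2 — Cygnet, Helix shut down.
  Myriad: +80 → 80 ≥ 60
  Nomad: +70 → 70 < 80
Round 3 — Myriad shuts down.
  Ionix: +60 → 100 < 110
No further shutdowns.

3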